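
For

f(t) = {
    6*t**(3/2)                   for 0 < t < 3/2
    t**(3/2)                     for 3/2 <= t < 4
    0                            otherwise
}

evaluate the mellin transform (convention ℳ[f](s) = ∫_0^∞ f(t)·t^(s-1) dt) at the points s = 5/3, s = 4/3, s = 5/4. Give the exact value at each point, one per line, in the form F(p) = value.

split f at 3/2: ℳ[f](s) collects 2 kernel integrals
on [0, 3/2) integrate f = 6*t**(3/2) against the kernel
on [3/2, 4): add ∫ t**(3/2)·t^(s-1) dt

F(5/3) = 405*2**(5/6)*3**(1/6)/152 + 384*2**(1/3)/19
F(4/3) = 135*2**(1/6)*3**(5/6)/68 + 192*2**(2/3)/17
F(5/4) = 45*2**(1/4)*3**(3/4)/22 + 128*sqrt(2)/11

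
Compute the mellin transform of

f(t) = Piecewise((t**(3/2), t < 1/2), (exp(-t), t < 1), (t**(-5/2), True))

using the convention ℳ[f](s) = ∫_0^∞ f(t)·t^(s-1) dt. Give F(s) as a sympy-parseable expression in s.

(2*2**s*(2*s - 5)*(2*s + 3)*uppergamma(s, 1/2) - 2*2**s*(2*s - 5)*(2*s + 3)*uppergamma(s, 1) - 4*2**s*(2*s + 3) + sqrt(2)*(2*s - 5))/(2*2**s*(2*s - 5)*(2*s + 3))
  -3/2 < Re(s) < 5/2

along the cuts 1/2, 1, ℳ[f](s) splits into 3 integrals
between 0 and 1/2 the integrand is t**(3/2)·t^(s-1)
∫ exp(-t)·t^(s-1) over [1/2, 1)
∫ over [1, ∞) of t**(-5/2)·t^(s-1) joins the sum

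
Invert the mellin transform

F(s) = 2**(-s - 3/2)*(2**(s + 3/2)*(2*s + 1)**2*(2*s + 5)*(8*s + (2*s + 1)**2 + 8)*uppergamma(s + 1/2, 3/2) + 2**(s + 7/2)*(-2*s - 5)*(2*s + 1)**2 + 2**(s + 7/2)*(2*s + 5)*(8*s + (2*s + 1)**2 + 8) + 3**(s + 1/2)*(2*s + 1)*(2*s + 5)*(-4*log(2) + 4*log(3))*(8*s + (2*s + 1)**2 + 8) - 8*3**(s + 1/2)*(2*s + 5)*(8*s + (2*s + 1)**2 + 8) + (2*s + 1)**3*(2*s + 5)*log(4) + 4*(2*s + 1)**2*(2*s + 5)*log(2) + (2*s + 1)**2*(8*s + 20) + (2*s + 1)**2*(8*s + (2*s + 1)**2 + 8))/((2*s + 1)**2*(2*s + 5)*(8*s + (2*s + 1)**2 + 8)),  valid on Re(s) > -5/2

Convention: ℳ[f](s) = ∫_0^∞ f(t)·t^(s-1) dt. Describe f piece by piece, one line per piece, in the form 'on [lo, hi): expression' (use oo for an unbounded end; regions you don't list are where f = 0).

undo the shared t-power: t**2 on [0, 1/2); t*log(t) on [1/2, 1); log(t) on [1, 3/2); …
decompose at 1/2, 1, 3/2; ℳ[f](s) sums the 4 pieces' integrals
[0, 1/2) adds the kernel integral of t**(5/2)
between 1/2 and 1 the integrand is t**(3/2)*log(t)·t^(s-1)
∫ sqrt(t)*log(t)·t^(s-1) over [1, 3/2)
segment 3/2 to ∞ holds sqrt(t)*exp(-t); add its integral

on [0, 1/2): t**(5/2)
on [1/2, 1): t**(3/2)*log(t)
on [1, 3/2): sqrt(t)*log(t)
on [3/2, oo): sqrt(t)*exp(-t)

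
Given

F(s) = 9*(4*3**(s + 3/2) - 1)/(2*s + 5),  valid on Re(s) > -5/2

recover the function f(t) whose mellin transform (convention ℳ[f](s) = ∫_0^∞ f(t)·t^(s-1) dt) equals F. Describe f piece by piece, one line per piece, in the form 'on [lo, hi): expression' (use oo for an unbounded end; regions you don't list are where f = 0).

on [0, 1): 3*t**(5/2)/2
on [1, 3): 6*t**(5/2)

slice at 1, transform all 2 pieces, and sum them
between 0 and 1 the integrand is 3*t**(5/2)/2·t^(s-1)
segment [1, 3) carries 6*t**(5/2); integrate it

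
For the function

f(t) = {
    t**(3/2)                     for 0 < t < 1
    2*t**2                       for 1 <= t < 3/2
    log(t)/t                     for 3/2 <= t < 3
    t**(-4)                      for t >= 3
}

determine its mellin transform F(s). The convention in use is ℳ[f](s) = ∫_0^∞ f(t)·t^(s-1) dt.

integrate the 4 segments split at 1, 3/2, 3, then add the results
the [0, 1) slice contributes ∫ t**(3/2)·t^(s-1) dt
the [1, 3/2) slice contributes ∫ 2*t**2·t^(s-1) dt
∫ over [3/2, 3) of log(t)/t·t^(s-1) joins the sum
∫ t**(-4)·t^(s-1) over [3, ∞)

(324*2**s*(s - 4)*(s + 2)*(s**2 - 2*s + 1) - 324*2**s*(s - 4)*(2*s + 3)*(s**2 - 2*s + 1) - 108*3**s*s*(s - 4)*(s + 2)*(2*s + 3)*log(3) + 108*3**s*s*(s - 4)*(s + 2)*(2*s + 3)*log(2) - 108*3**s*(s - 4)*(s + 2)*(2*s + 3)*log(2) + 108*3**s*(s - 4)*(s + 2)*(2*s + 3) + 108*3**s*(s - 4)*(s + 2)*(2*s + 3)*log(3) + 729*3**s*(s - 4)*(2*s + 3)*(s**2 - 2*s + 1) + 54*6**s*s*(s - 4)*(s + 2)*(2*s + 3)*log(3) - 54*6**s*(s - 4)*(s + 2)*(2*s + 3)*log(3) - 54*6**s*(s - 4)*(s + 2)*(2*s + 3) - 2*6**s*(s + 2)*(2*s + 3)*(s**2 - 2*s + 1))/(162*2**s*(s - 4)*(s + 2)*(2*s + 3)*(s**2 - 2*s + 1))
  -3/2 < Re(s) < 4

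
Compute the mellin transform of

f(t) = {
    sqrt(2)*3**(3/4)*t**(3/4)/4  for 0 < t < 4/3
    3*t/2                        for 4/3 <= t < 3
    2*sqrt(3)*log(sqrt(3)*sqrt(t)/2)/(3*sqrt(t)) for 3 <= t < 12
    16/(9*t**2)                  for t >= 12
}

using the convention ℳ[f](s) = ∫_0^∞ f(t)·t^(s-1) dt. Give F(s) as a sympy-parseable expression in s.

undo the common scale on t: sqrt(2)*t**(3/4)/4 on [0, 4); t/2 on [4, 9); 2*log(sqrt(t)/2)/sqrt(t) on [9, 36); …
remove the power substitution first: sqrt(2)*t**(3/2)/4 on [0, 2); t**2/2 on [2, 3); 2*log(t/2)/t on [3, 6); …
remove the common scale on t first: t**(3/2) on [0, 1); 2*t**2 on [1, 3/2); log(t)/t on [3/2, 3); …
summing 4 kernel integrals split by 4/3, 3, 12 yields ℳ[f](s)
over [0, 4/3), the kernel integral of sqrt(2)*3**(3/4)*t**(3/4)/4 enters the sum
the [4/3, 3) slice contributes ∫ 3*t/2·t^(s-1) dt
the [3, 12) slice contributes ∫ 2*sqrt(3)*log(sqrt(3)*sqrt(t)/2)/(3*sqrt(t))·t^(s-1) dt
segment 12 to ∞ holds 16/(9*t**2); add its integral

(324*2**(2*s)*(2*s - 4)*(2*s + 2)*(4*s**2 - 4*s + 1) - 324*2**(2*s)*(2*s - 4)*(4*s + 3)*(4*s**2 - 4*s + 1) - 216*3**(2*s)*s*(2*s - 4)*(2*s + 2)*(4*s + 3)*log(3) + 216*3**(2*s)*s*(2*s - 4)*(2*s + 2)*(4*s + 3)*log(2) - 108*3**(2*s)*(2*s - 4)*(2*s + 2)*(4*s + 3)*log(2) + 108*3**(2*s)*(2*s - 4)*(2*s + 2)*(4*s + 3) + 108*3**(2*s)*(2*s - 4)*(2*s + 2)*(4*s + 3)*log(3) + 729*3**(2*s)*(2*s - 4)*(4*s + 3)*(4*s**2 - 4*s + 1) + 108*6**(2*s)*s*(2*s - 4)*(2*s + 2)*(4*s + 3)*log(3) - 54*6**(2*s)*(2*s - 4)*(2*s + 2)*(4*s + 3)*log(3) - 54*6**(2*s)*(2*s - 4)*(2*s + 2)*(4*s + 3) - 2*6**(2*s)*(2*s + 2)*(4*s + 3)*(4*s**2 - 4*s + 1))/(81*3**s*(2*s - 4)*(2*s + 2)*(4*s + 3)*(4*s**2 - 4*s + 1))
  -3/4 < Re(s) < 2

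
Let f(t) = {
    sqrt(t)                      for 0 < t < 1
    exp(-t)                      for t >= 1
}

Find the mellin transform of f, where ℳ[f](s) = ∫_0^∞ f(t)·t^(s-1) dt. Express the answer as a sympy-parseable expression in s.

((2*s + 1)*uppergamma(s, 1) + 2)/(2*s + 1)
  Re(s) > -1/2

treat the 2 regions marked off by 1 separately and sum
segment [0, 1) carries sqrt(t); integrate it
on [1, ∞): add ∫ exp(-t)·t^(s-1) dt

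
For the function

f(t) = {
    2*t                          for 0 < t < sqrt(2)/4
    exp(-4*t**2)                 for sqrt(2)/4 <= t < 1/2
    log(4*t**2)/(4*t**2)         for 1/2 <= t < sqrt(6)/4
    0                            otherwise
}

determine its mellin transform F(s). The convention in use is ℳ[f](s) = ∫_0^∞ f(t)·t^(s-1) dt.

back out the common scale on t: t on [0, sqrt(2)/2); exp(-t**2) on [sqrt(2)/2, 1); log(t**2)/t**2 on [1, sqrt(6)/2)
reversing the power substitution: sqrt(t) on [0, 1/2); exp(-t) on [1/2, 1); log(t)/t on [1, 3/2)
cuts at sqrt(2)/4, 1/2: linearity sums the 3 kernel integrals
piece [0, sqrt(2)/4): integrate 2*t against the kernel
segment sqrt(2)/4 to 1/2 holds exp(-4*t**2); add its integral
over [1/2, sqrt(6)/4), the kernel integral of log(4*t**2)/(4*t**2) enters the sum

(sqrt(2)/4)**s*(3*2**(s/2)*(s + 1)*(s**2 - 4*s + 4)*uppergamma(s/2, 1/2) - 3*2**(s/2)*(s + 1)*(s**2 - 4*s + 4)*uppergamma(s/2, 1) + 12*2**(s/2)*(s + 1) + 3**(s/2)*s*(s + 1)*(-4*log(2) + 4*log(3)) - 8*3**(s/2)*(s + 1) + 3**(s/2)*(s + 1)*(-8*log(3) + 8*log(2)) + 3*sqrt(2)*(s**2 - 4*s + 4))/(6*(s + 1)*(s**2 - 4*s + 4))
  Re(s) > -1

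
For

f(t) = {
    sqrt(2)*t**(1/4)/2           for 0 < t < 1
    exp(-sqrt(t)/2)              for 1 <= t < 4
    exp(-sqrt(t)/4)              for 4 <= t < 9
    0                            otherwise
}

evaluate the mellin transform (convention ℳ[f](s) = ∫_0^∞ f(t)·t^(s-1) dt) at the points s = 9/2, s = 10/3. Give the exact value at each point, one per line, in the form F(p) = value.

F(9/2) = -44751877128*exp(-3/4) - 112231424*exp(-1) + 2*sqrt(2)/19 + 34920872388*exp(-1/2)
F(10/3) = -16384*2**(1/3)*uppergamma(20/3, 3/4) - 128*2**(2/3)*uppergamma(20/3, 1) + 6*sqrt(2)/43 + 128*2**(2/3)*uppergamma(20/3, 1/2) + 16384*2**(1/3)*uppergamma(20/3, 1/2)

back out the power substitution: sqrt(2)*sqrt(t)/2 on [0, 1); exp(-t/2) on [1, 2); exp(-t/4) on [2, 3)
undo the common scale on t: sqrt(t) on [0, 1/2); exp(-t) on [1/2, 1); exp(-t/2) on [1, 3/2)
integrate the 3 segments split at 1, 4, then add the results
∫ over [0, 1) of sqrt(2)*t**(1/4)/2·t^(s-1) joins the sum
∫ over [1, 4) of exp(-sqrt(t)/2)·t^(s-1) joins the sum
on [4, 9): add ∫ exp(-sqrt(t)/4)·t^(s-1) dt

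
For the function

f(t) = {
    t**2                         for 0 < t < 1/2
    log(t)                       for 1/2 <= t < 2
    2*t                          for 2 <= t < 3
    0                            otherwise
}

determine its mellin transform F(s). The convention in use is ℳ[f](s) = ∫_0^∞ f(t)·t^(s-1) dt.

(-16*2**(2*s)*s**2*(s + 2) + 4*2**(2*s)*s*(s + 1)*(s + 2)*log(2) - 4*2**(2*s)*(s + 1)*(s + 2) + 24*6**s*s**2*(s + 2) + s**2*(s + 1) + 4*s*(s + 1)*(s + 2)*log(2) + 4*(s + 1)*(s + 2))/(4*2**s*s**2*(s + 1)*(s + 2))
  Re(s) > -2

the 3 pieces separated at 1/2, 2 each add one integral
piece [0, 1/2): integrate t**2 against the kernel
between 1/2 and 2 the integrand is log(t)·t^(s-1)
the [2, 3) slice contributes ∫ 2*t·t^(s-1) dt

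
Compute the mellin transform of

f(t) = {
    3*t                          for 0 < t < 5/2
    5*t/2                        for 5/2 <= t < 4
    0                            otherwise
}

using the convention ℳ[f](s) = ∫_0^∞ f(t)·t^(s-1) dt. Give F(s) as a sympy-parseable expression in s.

cuts at 5/2: linearity sums the 2 kernel integrals
between 0 and 5/2 the integrand is 3*t·t^(s-1)
for t in [5/2, 4): the term is ∫ 5*t/2·t^(s-1)

5*(8*2**(2*s) + (5/2)**s)/(4*(s + 1))
  Re(s) > -1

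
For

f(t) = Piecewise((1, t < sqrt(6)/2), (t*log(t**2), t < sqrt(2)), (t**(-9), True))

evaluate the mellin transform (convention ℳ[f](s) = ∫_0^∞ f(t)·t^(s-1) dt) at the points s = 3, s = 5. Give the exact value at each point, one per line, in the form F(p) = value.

F(3) = -9*log(3)/16 - 19/96 + sqrt(6)/4 + 25*log(2)/16
F(5) = -9*log(3)/16 - 7/36 + 9*sqrt(6)/40 + 91*log(2)/48

strip the shared t-power: t on [0, sqrt(6)/2); t**2*log(t**2) on [sqrt(6)/2, sqrt(2)); t**(-8) on [sqrt(2), ∞)
peel off the power substitution: sqrt(t) on [0, 3/2); t*log(t) on [3/2, 2); t**(-4) on [2, ∞)
decompose at sqrt(6)/2, sqrt(2); ℳ[f](s) sums the 3 pieces' integrals
over [0, sqrt(6)/2), the kernel integral of 1 enters the sum
the [sqrt(6)/2, sqrt(2)) slice contributes ∫ t*log(t**2)·t^(s-1) dt
over [sqrt(2), ∞), the kernel integral of t**(-9) enters the sum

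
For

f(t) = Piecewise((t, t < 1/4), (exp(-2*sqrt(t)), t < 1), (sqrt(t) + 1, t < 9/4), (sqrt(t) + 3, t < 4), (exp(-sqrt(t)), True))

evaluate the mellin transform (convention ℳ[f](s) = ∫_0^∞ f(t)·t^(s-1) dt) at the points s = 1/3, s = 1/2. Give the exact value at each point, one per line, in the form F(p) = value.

F(1/3) = 2**(1/3)*(-3*3**(2/3) - 21*2**(2/3)/10 - uppergamma(2/3, 2) + 3/32 + 2**(2/3)*uppergamma(2/3, 2) + uppergamma(2/3, 1) + 57*2**(1/3)/5)
F(1/2) = exp(-2) + exp(-1) + 85/12

peel off the power substitution: t**2 on [0, 1/2); exp(-2*t) on [1/2, 1); t + 1 on [1, 3/2); …
along the cuts 1/4, 1, 9/4, 4, ℳ[f](s) splits into 5 integrals
piece [0, 1/4): integrate t against the kernel
segment 1/4 to 1 holds exp(-2*sqrt(t)); add its integral
∫ over [1, 9/4) of (sqrt(t) + 1)·t^(s-1) joins the sum
between 9/4 and 4 the integrand is (sqrt(t) + 3)·t^(s-1)
∫ exp(-sqrt(t))·t^(s-1) over [4, ∞)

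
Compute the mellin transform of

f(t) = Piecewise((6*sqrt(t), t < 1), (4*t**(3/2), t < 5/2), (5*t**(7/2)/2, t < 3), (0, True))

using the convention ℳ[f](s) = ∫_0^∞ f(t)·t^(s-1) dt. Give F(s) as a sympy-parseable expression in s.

linearity at 1, 5/2 turns ℳ[f](s) into 3 summed integrals
∫ over [0, 1) of 6*sqrt(t)·t^(s-1) joins the sum
[1, 5/2) adds the kernel integral of 4*t**(3/2)
segment 5/2 to 3 holds 5*t**(7/2)/2; add its integral

(5*3**(s + 7/2)*(2*s + 1)*(2*s + 3) + 8*(5/2)**(s + 3/2)*(2*s + 1)*(2*s + 7) - 5*(5/2)**(s + 7/2)*(2*s + 1)*(2*s + 3) - 8*(2*s + 1)*(2*s + 7) + 12*(2*s + 3)*(2*s + 7))/((2*s + 1)*(2*s + 3)*(2*s + 7))
  Re(s) > -1/2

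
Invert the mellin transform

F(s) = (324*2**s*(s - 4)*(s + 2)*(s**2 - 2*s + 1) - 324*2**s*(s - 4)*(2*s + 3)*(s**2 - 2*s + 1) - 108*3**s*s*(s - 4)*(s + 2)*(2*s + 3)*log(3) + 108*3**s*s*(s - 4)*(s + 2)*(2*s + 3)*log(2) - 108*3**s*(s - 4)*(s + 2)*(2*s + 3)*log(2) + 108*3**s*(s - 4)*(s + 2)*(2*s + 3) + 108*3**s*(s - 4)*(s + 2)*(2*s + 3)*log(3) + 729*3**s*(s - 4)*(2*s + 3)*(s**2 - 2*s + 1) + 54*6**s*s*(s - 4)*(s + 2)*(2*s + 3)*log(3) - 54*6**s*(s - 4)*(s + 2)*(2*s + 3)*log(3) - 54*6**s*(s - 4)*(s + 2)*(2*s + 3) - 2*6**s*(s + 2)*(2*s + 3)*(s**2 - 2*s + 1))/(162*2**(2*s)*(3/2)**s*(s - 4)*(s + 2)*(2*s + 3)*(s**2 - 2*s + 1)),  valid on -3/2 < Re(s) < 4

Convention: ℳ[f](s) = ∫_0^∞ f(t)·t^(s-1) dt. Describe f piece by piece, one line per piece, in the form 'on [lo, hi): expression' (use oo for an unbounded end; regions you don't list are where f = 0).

remove the common scale on t first: 2*sqrt(2)*t**(3/2) on [0, 1/2); 8*t**2 on [1/2, 3/4); log(2*t)/(2*t) on [3/4, 3/2); …
strip the common scale on t: t**(3/2) on [0, 1); 2*t**2 on [1, 3/2); log(t)/t on [3/2, 3); …
breakpoints 1/3, 1/2, 1: one integral from each of the 4 segments
on [0, 1/3) integrate f = 3*sqrt(3)*t**(3/2) against the kernel
for t in [1/3, 1/2): the term is ∫ 18*t**2·t^(s-1)
on [1/2, 1): add ∫ log(3*t)/(3*t)·t^(s-1) dt
the [1, ∞) slice contributes ∫ 1/(81*t**4)·t^(s-1) dt

on [0, 1/3): 3*sqrt(3)*t**(3/2)
on [1/3, 1/2): 18*t**2
on [1/2, 1): log(3*t)/(3*t)
on [1, oo): 1/(81*t**4)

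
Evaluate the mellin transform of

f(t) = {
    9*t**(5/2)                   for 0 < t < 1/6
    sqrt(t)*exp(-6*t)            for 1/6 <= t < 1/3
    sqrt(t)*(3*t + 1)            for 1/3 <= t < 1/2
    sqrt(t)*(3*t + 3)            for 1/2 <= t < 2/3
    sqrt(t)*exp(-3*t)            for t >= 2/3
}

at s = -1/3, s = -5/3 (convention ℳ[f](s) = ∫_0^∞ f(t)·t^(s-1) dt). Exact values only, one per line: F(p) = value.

F(-1/3) = 6**(5/6)*(-2184*3**(1/6) - 1248*2**(1/6) - 182*uppergamma(1/6, 2) + 182*2**(1/6)*uppergamma(1/6, 2) + 21 + 182*uppergamma(1/6, 1) + 3588*2**(1/3))/1092
F(-5/3) = 6**(1/6)*(-765*2**(2/3) - 420*uppergamma(-7/6, 2) + 105*2**(5/6)*uppergamma(-7/6, 2) + 420*uppergamma(-7/6, 1) + 126 + 80*3**(5/6) + 720*2**(5/6))/70

reversing the shared t-power: 9*t**2 on [0, 1/6); exp(-6*t) on [1/6, 1/3); 3*t + 1 on [1/3, 1/2); …
invert the common scale on t to get 4*t**2 on [0, 1/4); exp(-4*t) on [1/4, 1/2); 2*t + 1 on [1/2, 3/4); …
peel off the common scale on t: t**2 on [0, 1/2); exp(-2*t) on [1/2, 1); t + 1 on [1, 3/2); …
f breaks at 1/6, 1/3, 1/2, 2/3 into 5 integrals to sum
piece [0, 1/6): integrate 9*t**(5/2) against the kernel
segment [1/6, 1/3) carries sqrt(t)*exp(-6*t); integrate it
segment [1/3, 1/2) carries sqrt(t)*(3*t + 1); integrate it
between 1/2 and 2/3 the integrand is sqrt(t)*(3*t + 3)·t^(s-1)
over [2/3, ∞), the kernel integral of sqrt(t)*exp(-3*t) enters the sum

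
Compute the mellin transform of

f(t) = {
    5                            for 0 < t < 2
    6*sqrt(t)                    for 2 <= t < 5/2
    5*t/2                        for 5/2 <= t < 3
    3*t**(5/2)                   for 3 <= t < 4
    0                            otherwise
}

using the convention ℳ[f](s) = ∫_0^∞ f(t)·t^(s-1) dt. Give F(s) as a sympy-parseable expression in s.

cuts at 2, 5/2, 3: linearity sums the 4 kernel integrals
for t in [0, 2): the term is ∫ 5·t^(s-1)
for t in [2, 5/2): the term is ∫ 6*sqrt(t)·t^(s-1)
on [5/2, 3): add ∫ 5*t/2·t^(s-1) dt
[3, 4) adds the kernel integral of 3*t**(5/2)

(768*2**(2*s)*s*(s + 1)*(2*s + 1) + 20*2**s*(s + 1)*(2*s + 1)*(2*s + 5) + 24*2**(1/2 - s)*5**(s + 1/2)*s*(s + 1)*(2*s + 5) - 48*2**(s + 1/2)*s*(s + 1)*(2*s + 5) + 30*3**s*s*(2*s + 1)*(2*s + 5) - 216*3**(s + 1/2)*s*(s + 1)*(2*s + 1) - 25*5**s*s*(2*s + 1)*(2*s + 5)/2**s)/(4*s*(s + 1)*(2*s + 1)*(2*s + 5))
  Re(s) > 0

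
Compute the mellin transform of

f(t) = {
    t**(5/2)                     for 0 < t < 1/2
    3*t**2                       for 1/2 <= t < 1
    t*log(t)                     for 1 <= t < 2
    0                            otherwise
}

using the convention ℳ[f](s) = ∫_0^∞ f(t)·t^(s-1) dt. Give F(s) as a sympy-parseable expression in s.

the shared t-power comes off first: t**(3/2) on [0, 1/2); 3*t on [1/2, 1); log(t) on [1, 2)
split f at 1/2, 1: ℳ[f](s) collects 3 kernel integrals
∫ t**(5/2)·t^(s-1) over [0, 1/2)
for t in [1/2, 1): the term is ∫ 3*t**2·t^(s-1)
for t in [1, 2): the term is ∫ t*log(t)·t^(s-1)

(-8*2**(2*s)*(s + 2)*(2*s + 5) + 12*2**s*(s + 1)**2*(2*s + 5) + 4*2**s*(s + 2)*(2*s + 5) + 8*4**s*(s + 1)*(s + 2)*(2*s + 5)*log(2) + sqrt(2)*(s + 1)**2*(s + 2) - 3*(s + 1)**2*(2*s + 5))/(4*2**s*(s + 1)**2*(s + 2)*(2*s + 5))
  Re(s) > -5/2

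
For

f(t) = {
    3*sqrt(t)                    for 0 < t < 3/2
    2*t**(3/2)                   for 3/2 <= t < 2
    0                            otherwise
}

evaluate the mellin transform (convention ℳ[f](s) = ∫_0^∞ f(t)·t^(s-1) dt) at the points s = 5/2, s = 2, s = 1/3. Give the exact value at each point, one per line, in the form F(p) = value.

the 2 pieces separated at 3/2 each add one integral
the [0, 3/2) slice contributes ∫ 3*sqrt(t)·t^(s-1) dt
on [3/2, 2): add ∫ 2*t**(3/2)·t^(s-1) dt

F(5/2) = 283/32
F(2) = 27*sqrt(6)/70 + 32*sqrt(2)/7
F(1/3) = 6*2**(1/6)*(9*3**(5/6) + 20*2**(2/3))/55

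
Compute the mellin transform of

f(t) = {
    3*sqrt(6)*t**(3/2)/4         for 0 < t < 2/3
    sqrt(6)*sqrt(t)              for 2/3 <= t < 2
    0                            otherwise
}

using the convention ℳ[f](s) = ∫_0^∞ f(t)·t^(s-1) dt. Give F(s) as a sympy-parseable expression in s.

(2/3)**s*(2*3**(s + 1/2)*(4*s + 6) - 4*s - 10)/((2*s + 1)*(2*s + 3))
  Re(s) > -3/2

invert the common scale on t to get t**(3/2) on [0, 1); 2*sqrt(t) on [1, 3)
split f at 2/3: ℳ[f](s) collects 2 kernel integrals
segment [0, 2/3) carries 3*sqrt(6)*t**(3/2)/4; integrate it
segment [2/3, 2) carries sqrt(6)*sqrt(t); integrate it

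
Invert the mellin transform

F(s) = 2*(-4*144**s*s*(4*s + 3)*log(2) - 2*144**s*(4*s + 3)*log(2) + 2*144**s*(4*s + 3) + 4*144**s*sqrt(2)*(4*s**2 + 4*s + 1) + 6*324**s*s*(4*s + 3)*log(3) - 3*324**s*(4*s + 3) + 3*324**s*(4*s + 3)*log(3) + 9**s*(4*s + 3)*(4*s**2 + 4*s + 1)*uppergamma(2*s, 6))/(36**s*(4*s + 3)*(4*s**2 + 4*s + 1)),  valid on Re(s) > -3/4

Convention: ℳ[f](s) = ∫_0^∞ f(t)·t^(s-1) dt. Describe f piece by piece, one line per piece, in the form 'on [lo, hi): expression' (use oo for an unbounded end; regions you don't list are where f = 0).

on [0, 4): t**(3/4)
on [4, 9): sqrt(t)*log(sqrt(t))
on [9, oo): exp(-2*sqrt(t))

peel off the power substitution: t**(3/2) on [0, 2); t*log(t) on [2, 3); exp(-2*t) on [3, ∞)
decompose at 4, 9; ℳ[f](s) sums the 3 pieces' integrals
segment 0 to 4 holds t**(3/4); add its integral
piece [4, 9): integrate sqrt(t)*log(sqrt(t)) against the kernel
the [9, ∞) slice contributes ∫ exp(-2*sqrt(t))·t^(s-1) dt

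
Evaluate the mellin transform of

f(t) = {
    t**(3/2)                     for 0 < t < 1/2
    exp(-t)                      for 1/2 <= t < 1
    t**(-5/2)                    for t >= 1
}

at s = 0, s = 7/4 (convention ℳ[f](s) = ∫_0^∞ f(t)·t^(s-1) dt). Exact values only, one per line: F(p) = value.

F(0) = Ei(-1) + sqrt(2)/6 + 2/5 - Ei(-1/2)
F(7/4) = -uppergamma(7/4, 1) + 2**(3/4)/52 + uppergamma(7/4, 1/2) + 4/3

integrate the 3 segments split at 1/2, 1, then add the results
over [0, 1/2), the kernel integral of t**(3/2) enters the sum
segment 1/2 to 1 holds exp(-t); add its integral
segment 1 to ∞ holds t**(-5/2); add its integral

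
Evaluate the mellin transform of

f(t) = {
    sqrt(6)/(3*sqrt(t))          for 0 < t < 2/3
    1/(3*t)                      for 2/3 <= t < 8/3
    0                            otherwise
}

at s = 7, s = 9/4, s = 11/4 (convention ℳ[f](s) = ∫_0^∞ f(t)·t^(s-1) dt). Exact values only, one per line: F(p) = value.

peel off the common scale on t: 1/sqrt(t) on [0, 1); 1/(2*t) on [1, 4)
back out the shared t-power: sqrt(t) on [0, 1); 1/2 on [1, 4)
back out the power substitution: t on [0, 1); 1/2 on [1, 2)
cuts at 2/3: linearity sums the 2 kernel integrals
the [0, 2/3) slice contributes ∫ sqrt(6)/(3*sqrt(t))·t^(s-1) dt
∫ over [2/3, 8/3) of 1/(3*t)·t^(s-1) joins the sum

F(7) = 568096/28431
F(9/4) = 8*54**(1/4)/315 + 32*6**(3/4)/135
F(11/4) = 40*2**(3/4)*3**(1/4)/1701 + 128*6**(1/4)/189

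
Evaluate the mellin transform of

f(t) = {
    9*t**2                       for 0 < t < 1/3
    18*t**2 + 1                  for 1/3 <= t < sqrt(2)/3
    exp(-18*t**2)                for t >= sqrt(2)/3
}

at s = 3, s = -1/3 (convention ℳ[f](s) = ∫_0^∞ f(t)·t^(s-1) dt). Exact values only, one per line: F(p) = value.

the common scale on t comes off first: t**2 on [0, 1); 2*t**2 + 1 on [1, sqrt(2)); exp(-2*t**2) on [sqrt(2), ∞)
remove the power substitution first: t on [0, 1); 2*t + 1 on [1, 2); exp(-2*t) on [2, ∞)
split f at 1/3, sqrt(2)/3: ℳ[f](s) collects 3 kernel integrals
on [0, 1/3): add ∫ 9*t**2·t^(s-1) dt
∫ (18*t**2 + 1)·t^(s-1) over [1/3, sqrt(2)/3)
[sqrt(2)/3, ∞) adds the kernel integral of exp(-18*t**2)

F(3) = -8/405 + sqrt(2)*sqrt(pi)*erfc(2)/432 + sqrt(2)*exp(-4)/108 + 34*sqrt(2)/405
F(-1/3) = 3**(1/3)*(-3*2**(5/6) + 5*2**(1/6)*uppergamma(-1/6, 4) + 24)/10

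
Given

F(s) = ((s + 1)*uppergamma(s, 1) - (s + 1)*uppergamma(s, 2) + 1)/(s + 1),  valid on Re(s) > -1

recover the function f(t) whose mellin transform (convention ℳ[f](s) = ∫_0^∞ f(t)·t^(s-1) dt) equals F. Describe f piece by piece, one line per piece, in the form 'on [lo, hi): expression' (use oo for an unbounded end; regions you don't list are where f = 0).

along the cuts 1, ℳ[f](s) splits into 2 integrals
∫ t·t^(s-1) over [0, 1)
piece [1, 2): integrate exp(-t) against the kernel

on [0, 1): t
on [1, 2): exp(-t)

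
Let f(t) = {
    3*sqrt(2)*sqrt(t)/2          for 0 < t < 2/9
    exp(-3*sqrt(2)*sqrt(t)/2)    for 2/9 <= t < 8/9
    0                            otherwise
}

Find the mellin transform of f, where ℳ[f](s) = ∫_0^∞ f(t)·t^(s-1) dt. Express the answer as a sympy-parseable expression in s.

reversing the common scale on t: sqrt(3)*sqrt(t) on [0, 1/3); exp(-sqrt(3)*sqrt(t)) on [1/3, 4/3)
back out the common scale on t: sqrt(t) on [0, 1); exp(-sqrt(t)) on [1, 4)
undo the power substitution: t on [0, 1); exp(-t) on [1, 2)
linearity at 2/9 turns ℳ[f](s) into 2 summed integrals
piece [0, 2/9): integrate 3*sqrt(2)*sqrt(t)/2 against the kernel
segment 2/9 to 8/9 holds exp(-3*sqrt(2)*sqrt(t)/2); add its integral

2*((2*s + 1)*uppergamma(2*s, 1) - (2*s + 1)*uppergamma(2*s, 2) + 1)/((9/2)**s*(2*s + 1))
  Re(s) > -1/2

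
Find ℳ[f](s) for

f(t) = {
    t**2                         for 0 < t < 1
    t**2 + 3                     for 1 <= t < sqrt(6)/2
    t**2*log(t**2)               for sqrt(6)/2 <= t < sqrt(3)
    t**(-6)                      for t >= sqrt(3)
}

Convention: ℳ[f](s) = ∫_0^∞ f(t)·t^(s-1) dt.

(-81*2**(s/2)*s*(s/2 - 3)*(s**2/4 + s + 1) - 162*2**(s/2)*(s/2 - 3)*(s**2/4 + s + 1) - 81*3**(s/2)*s**2*(s/2 - 3)*(s/2 + 1)*log(3)/4 + 81*3**(s/2)*s**2*(s/2 - 3)*(s/2 + 1)*log(2)/4 - 81*3**(s/2)*s*(s/2 - 3)*(s/2 + 1)*log(3)/2 + 81*3**(s/2)*s*(s/2 - 3)*(s/2 + 1)*log(2)/2 + 81*3**(s/2)*s*(s/2 - 3)*(s/2 + 1)/2 + 243*3**(s/2)*s*(s/2 - 3)*(s**2/4 + s + 1)/2 + 162*3**(s/2)*(s/2 - 3)*(s**2/4 + s + 1) + 81*6**(s/2)*s**2*(s/2 - 3)*(s/2 + 1)*log(3)/2 - 81*6**(s/2)*s*(s/2 - 3)*(s/2 + 1) + 81*6**(s/2)*s*(s/2 - 3)*(s/2 + 1)*log(3) - 6**(s/2)*s*(s/2 + 1)*(s**2/4 + s + 1))/(54*2**(s/2)*s*(s/2 - 3)*(s/2 + 1)*(s**2/4 + s + 1))
  -2 < Re(s) < 6

strip the power substitution: t on [0, 1); t + 3 on [1, 3/2); t*log(t) on [3/2, 3); …
the 4 pieces separated at 1, sqrt(6)/2, sqrt(3) each add one integral
segment 0 to 1 holds t**2; add its integral
segment 1 to sqrt(6)/2 holds (t**2 + 3); add its integral
piece [sqrt(6)/2, sqrt(3)): integrate t**2*log(t**2) against the kernel
on [sqrt(3), ∞) integrate f = t**(-6) against the kernel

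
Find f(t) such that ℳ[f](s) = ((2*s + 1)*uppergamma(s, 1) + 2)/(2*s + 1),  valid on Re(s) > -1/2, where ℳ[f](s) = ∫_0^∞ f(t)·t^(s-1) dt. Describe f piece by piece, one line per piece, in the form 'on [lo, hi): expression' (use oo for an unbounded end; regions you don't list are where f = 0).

on [0, 1): sqrt(t)
on [1, oo): exp(-t)

cuts at 1: linearity sums the 2 kernel integrals
over [0, 1), the kernel integral of sqrt(t) enters the sum
∫ exp(-t)·t^(s-1) over [1, ∞)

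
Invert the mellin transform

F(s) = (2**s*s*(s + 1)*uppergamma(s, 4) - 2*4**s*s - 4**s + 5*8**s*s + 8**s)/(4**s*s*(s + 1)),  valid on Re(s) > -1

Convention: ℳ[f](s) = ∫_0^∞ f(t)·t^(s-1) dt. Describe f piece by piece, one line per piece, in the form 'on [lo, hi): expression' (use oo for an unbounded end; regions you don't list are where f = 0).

linearity at 1, 2 turns ℳ[f](s) into 3 summed integrals
over [0, 1), the kernel integral of t enters the sum
∫ over [1, 2) of (2*t + 1)·t^(s-1) joins the sum
on [2, ∞) integrate f = exp(-2*t) against the kernel

on [0, 1): t
on [1, 2): 2*t + 1
on [2, oo): exp(-2*t)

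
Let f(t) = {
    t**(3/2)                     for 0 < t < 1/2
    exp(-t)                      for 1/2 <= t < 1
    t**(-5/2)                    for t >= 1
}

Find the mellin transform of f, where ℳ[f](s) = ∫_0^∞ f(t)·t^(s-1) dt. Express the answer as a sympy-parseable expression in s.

(2*2**s*(2*s - 5)*(2*s + 3)*uppergamma(s, 1/2) - 2*2**s*(2*s - 5)*(2*s + 3)*uppergamma(s, 1) - 4*2**s*(2*s + 3) + sqrt(2)*(2*s - 5))/(2*2**s*(2*s - 5)*(2*s + 3))
  -3/2 < Re(s) < 5/2

linearity at 1/2, 1 turns ℳ[f](s) into 3 summed integrals
piece [0, 1/2): integrate t**(3/2) against the kernel
∫ over [1/2, 1) of exp(-t)·t^(s-1) joins the sum
over [1, ∞), the kernel integral of t**(-5/2) enters the sum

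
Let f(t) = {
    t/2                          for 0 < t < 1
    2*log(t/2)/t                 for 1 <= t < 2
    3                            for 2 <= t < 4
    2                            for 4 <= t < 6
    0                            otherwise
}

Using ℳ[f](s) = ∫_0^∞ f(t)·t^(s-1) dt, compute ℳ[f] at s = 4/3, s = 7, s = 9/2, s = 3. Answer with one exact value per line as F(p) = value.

strip the common scale on t: t on [0, 1/2); log(t)/t on [1/2, 1); 3 on [1, 2); …
along the cuts 1, 2, 4, ℳ[f](s) splits into 4 integrals
between 0 and 1 the integrand is t/2·t^(s-1)
on [1, 2) integrate f = 2*log(t/2)/t against the kernel
for t in [2, 4): the term is ∫ 3·t^(s-1)
∫ 2·t^(s-1) over [4, 6)

F(4/3) = -45*2**(1/3)/2 + 6*log(2) + 3*2**(2/3) + 9*6**(1/3) + 255/14
F(7) = log(2)/3 + 9213567/112
F(9/2) = -1760*sqrt(2)/147 + 4*log(2)/7 + 553169/4851 + 576*sqrt(6)
F(3) = log(2) + 3743/24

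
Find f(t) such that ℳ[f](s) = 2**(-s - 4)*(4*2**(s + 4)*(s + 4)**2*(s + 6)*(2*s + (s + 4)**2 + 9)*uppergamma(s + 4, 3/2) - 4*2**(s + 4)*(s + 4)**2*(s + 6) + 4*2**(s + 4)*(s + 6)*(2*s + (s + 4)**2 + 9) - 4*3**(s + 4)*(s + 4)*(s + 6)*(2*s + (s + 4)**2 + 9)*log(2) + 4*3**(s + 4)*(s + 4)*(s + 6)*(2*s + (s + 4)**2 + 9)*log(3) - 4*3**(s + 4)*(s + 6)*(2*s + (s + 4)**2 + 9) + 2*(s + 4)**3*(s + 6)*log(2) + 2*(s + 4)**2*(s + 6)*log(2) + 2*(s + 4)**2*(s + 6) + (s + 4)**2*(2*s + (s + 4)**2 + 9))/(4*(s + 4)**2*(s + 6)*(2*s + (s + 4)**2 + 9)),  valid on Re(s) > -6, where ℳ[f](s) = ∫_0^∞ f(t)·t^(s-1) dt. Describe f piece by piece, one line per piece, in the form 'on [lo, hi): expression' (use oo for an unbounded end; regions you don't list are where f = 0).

the shared t-power comes off first: t**4 on [0, 1/2); t**3*log(t) on [1/2, 1); t**2*log(t) on [1, 3/2); …
invert the shared t-power to get t**2 on [0, 1/2); t*log(t) on [1/2, 1); log(t) on [1, 3/2); …
linearity at 1/2, 1, 3/2 turns ℳ[f](s) into 4 summed integrals
between 0 and 1/2 the integrand is t**6·t^(s-1)
on [1/2, 1): add ∫ t**5*log(t)·t^(s-1) dt
∫ over [1, 3/2) of t**4*log(t)·t^(s-1) joins the sum
∫ t**4*exp(-t)·t^(s-1) over [3/2, ∞)

on [0, 1/2): t**6
on [1/2, 1): t**5*log(t)
on [1, 3/2): t**4*log(t)
on [3/2, oo): t**4*exp(-t)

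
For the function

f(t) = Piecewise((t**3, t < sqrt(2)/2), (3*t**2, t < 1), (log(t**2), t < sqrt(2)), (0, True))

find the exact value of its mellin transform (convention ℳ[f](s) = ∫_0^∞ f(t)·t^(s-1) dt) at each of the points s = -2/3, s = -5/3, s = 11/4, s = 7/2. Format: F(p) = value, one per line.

F(-2/3) = -9*2**(2/3)/4 - 9*2**(1/3)/8 - 3*2**(2/3)*log(2)/4 + 3*2**(5/6)/28 + 27/4
F(-5/3) = -9*2**(5/6)/2 - 9*2**(1/6)/25 - 3*2**(1/6)*log(2)/10 + 3*2**(1/3)/8 + 243/25
F(11/4) = -64*2**(3/8)/121 - 3*2**(5/8)/38 + 2**(1/8)/46 + 8*2**(3/8)*log(2)/11 + 2060/2299
F(7/2) = -1615*2**(3/4)/5096 - 3*2**(1/4)/44 + 4*2**(3/4)*log(2)/7 + 382/539

back out the power substitution: t**(3/2) on [0, 1/2); 3*t on [1/2, 1); log(t) on [1, 2)
linearity at sqrt(2)/2, 1 turns ℳ[f](s) into 3 summed integrals
∫ over [0, sqrt(2)/2) of t**3·t^(s-1) joins the sum
segment sqrt(2)/2 to 1 holds 3*t**2; add its integral
segment 1 to sqrt(2) holds log(t**2); add its integral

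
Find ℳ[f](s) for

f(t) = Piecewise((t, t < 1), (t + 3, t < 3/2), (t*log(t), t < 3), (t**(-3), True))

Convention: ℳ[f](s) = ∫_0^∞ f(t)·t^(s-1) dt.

along the cuts 1, 3/2, 3, ℳ[f](s) splits into 4 integrals
over [0, 1), the kernel integral of t enters the sum
for t in [1, 3/2): the term is ∫ (t + 3)·t^(s-1)
between 3/2 and 3 the integrand is t*log(t)·t^(s-1)
for t in [3, ∞): the term is ∫ t**(-3)·t^(s-1)

(-162*2**s*s*(s - 3)*(s**2 + 2*s + 1) - 162*2**s*(s - 3)*(s**2 + 2*s + 1) - 81*3**s*s**2*(s - 3)*(s + 1)*log(3) + 81*3**s*s**2*(s - 3)*(s + 1)*log(2) - 81*3**s*s*(s - 3)*(s + 1)*log(3) + 81*3**s*s*(s - 3)*(s + 1)*log(2) + 81*3**s*s*(s - 3)*(s + 1) + 243*3**s*s*(s - 3)*(s**2 + 2*s + 1) + 162*3**s*(s - 3)*(s**2 + 2*s + 1) + 162*6**s*s**2*(s - 3)*(s + 1)*log(3) - 162*6**s*s*(s - 3)*(s + 1) + 162*6**s*s*(s - 3)*(s + 1)*log(3) - 2*6**s*s*(s + 1)*(s**2 + 2*s + 1))/(54*2**s*s*(s - 3)*(s + 1)*(s**2 + 2*s + 1))
  -1 < Re(s) < 3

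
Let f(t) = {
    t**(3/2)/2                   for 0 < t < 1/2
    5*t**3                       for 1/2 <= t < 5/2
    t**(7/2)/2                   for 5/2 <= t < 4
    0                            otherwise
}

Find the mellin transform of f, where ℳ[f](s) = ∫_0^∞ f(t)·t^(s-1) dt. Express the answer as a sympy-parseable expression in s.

integrate the 3 segments split at 1/2, 5/2, then add the results
the [0, 1/2) slice contributes ∫ t**(3/2)/2·t^(s-1) dt
segment [1/2, 5/2) carries 5*t**3; integrate it
segment 5/2 to 4 holds t**(7/2)/2; add its integral

(2**(3/2 - s)*(s + 3)*(2*s + 7) + 2**(2*s + 10)*(s + 3)*(2*s + 3) - 125*(5/2)**(s + 1/2)*(s + 3)*(2*s + 3) + 5**(s + 4)*(2*s + 3)*(2*s + 7)/2**s - 5*(2*s + 3)*(2*s + 7)/2**s)/(8*(s + 3)*(2*s + 3)*(2*s + 7))
  Re(s) > -3/2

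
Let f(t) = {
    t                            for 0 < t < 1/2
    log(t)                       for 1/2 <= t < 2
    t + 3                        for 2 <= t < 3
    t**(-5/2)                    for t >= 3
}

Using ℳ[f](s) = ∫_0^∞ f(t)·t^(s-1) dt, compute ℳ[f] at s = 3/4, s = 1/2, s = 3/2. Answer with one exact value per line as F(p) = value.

integrate the 4 segments split at 1/2, 2, 3, then add the results
on [0, 1/2) integrate f = t against the kernel
piece [1/2, 2): integrate log(t) against the kernel
∫ (t + 3)·t^(s-1) over [2, 3)
on [3, ∞): add ∫ t**(-5/2)·t^(s-1) dt

F(3/4) = 2**(1/4)*(-436*sqrt(2) + 2*2**(3/4)*3**(1/4) + 65 + log(2**(42 + 84*sqrt(2))) + 180*6**(3/4))/63
F(1/2) = sqrt(2)*(-330 + sqrt(2) + 108*log(2) + 144*sqrt(6))/36
F(3/2) = sqrt(2)*(-1139 + 30*sqrt(2) + 270*log(2) + 864*sqrt(6))/180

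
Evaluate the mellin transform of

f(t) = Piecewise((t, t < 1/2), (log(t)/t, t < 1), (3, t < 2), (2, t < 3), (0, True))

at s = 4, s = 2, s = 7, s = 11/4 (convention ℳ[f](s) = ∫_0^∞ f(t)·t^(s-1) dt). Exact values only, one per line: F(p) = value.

f breaks at 1/2, 1, 2 into 4 integrals to sum
between 0 and 1/2 the integrand is t·t^(s-1)
for t in [1/2, 1): the term is ∫ log(t)/t·t^(s-1)
segment [1, 2) carries 3; integrate it
over [2, 3), the kernel integral of 2 enters the sum

F(4) = log(2)/24 + 62869/1440
F(2) = log(2)/2 + 217/24
F(7) = log(2)/384 + 9213567/14336
F(11/4) = 2**(1/4)*(-22920*2**(3/4) + 3179 + 4620*log(2) + 47040*sqrt(2) + 105840*6**(3/4))/32340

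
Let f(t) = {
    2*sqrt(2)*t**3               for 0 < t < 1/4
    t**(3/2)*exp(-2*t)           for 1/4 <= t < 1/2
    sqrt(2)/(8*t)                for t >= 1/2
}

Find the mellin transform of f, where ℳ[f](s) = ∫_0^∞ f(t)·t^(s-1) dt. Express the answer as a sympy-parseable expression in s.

undo the shared t-power: 2*sqrt(2)*t**2 on [0, 1/4); sqrt(t)*exp(-2*t) on [1/4, 1/2); sqrt(2)/(8*t**2) on [1/2, ∞)
back out the shared t-power: 2*sqrt(2)*t**(3/2) on [0, 1/4); exp(-2*t) on [1/4, 1/2); sqrt(2)/(8*t**(5/2)) on [1/2, ∞)
undo the common scale on t: t**(3/2) on [0, 1/2); exp(-t) on [1/2, 1); t**(-5/2) on [1, ∞)
slice at 1/4, 1/2, transform all 3 pieces, and sum them
on [0, 1/4): add ∫ 2*sqrt(2)*t**3·t^(s-1) dt
the [1/4, 1/2) slice contributes ∫ t**(3/2)*exp(-2*t)·t^(s-1) dt
∫ sqrt(2)/(8*t)·t^(s-1) over [1/2, ∞)

2**(-2*s - 5)*(2**(s + 7/2)*(-s - 3) + 2**(s + 7/2)*(s - 1)*(s + 3)*uppergamma(s + 3/2, 1/2) - 2**(s + 7/2)*(s - 1)*(s + 3)*uppergamma(s + 3/2, 1) + sqrt(2)*(s - 1))/((s - 1)*(s + 3))
  -3 < Re(s) < 1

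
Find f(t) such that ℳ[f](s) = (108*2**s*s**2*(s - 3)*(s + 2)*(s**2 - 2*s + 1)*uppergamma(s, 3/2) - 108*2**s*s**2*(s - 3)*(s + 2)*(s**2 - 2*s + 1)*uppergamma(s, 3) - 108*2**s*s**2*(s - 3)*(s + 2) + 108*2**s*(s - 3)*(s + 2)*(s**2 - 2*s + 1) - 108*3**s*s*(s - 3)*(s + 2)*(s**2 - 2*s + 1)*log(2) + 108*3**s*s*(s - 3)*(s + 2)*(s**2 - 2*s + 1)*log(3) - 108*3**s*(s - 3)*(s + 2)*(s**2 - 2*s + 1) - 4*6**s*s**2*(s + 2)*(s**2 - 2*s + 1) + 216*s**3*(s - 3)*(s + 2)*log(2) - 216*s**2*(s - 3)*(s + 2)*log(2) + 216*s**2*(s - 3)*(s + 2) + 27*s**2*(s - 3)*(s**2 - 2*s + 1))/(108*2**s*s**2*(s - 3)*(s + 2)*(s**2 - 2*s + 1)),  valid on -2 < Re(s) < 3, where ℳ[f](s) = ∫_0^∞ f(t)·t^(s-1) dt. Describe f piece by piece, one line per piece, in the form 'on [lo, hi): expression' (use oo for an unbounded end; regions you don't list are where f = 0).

on [0, 1/2): t**2
on [1/2, 1): log(t)/t
on [1, 3/2): log(t)
on [3/2, 3): exp(-t)
on [3, oo): t**(-3)

breakpoints 1/2, 1, 3/2, 3: one integral from each of the 5 segments
segment [0, 1/2) carries t**2; integrate it
piece [1/2, 1): integrate log(t)/t against the kernel
between 1 and 3/2 the integrand is log(t)·t^(s-1)
over [3/2, 3), the kernel integral of exp(-t) enters the sum
for t in [3, ∞): the term is ∫ t**(-3)·t^(s-1)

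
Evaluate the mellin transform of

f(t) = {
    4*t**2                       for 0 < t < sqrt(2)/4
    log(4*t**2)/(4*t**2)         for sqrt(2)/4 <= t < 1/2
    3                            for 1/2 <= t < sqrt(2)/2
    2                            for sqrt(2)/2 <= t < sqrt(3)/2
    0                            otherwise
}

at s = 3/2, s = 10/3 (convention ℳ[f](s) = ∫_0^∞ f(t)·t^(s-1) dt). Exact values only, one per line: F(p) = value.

the common scale on t comes off first: t**2 on [0, sqrt(2)/2); log(t**2)/t**2 on [sqrt(2)/2, 1); 3 on [1, sqrt(2)); …
peel off the power substitution: t on [0, 1/2); log(t)/t on [1/2, 1); 3 on [1, 2); …
treat the 4 regions marked off by sqrt(2)/4, 1/2, sqrt(2)/2 separately and sum
segment 0 to sqrt(2)/4 holds 4*t**2; add its integral
over [sqrt(2)/4, 1/2), the kernel integral of log(4*t**2)/(4*t**2) enters the sum
∫ 3·t^(s-1) over [1/2, sqrt(2)/2)
∫ 2·t^(s-1) over [sqrt(2)/2, sqrt(3)/2)

F(3/2) = 2**(3/4)*(-210*2**(3/4) - 84*log(2) + 28*sqrt(2) + 28*6**(3/4) + 339)/168
F(10/3) = -81*2**(2/3)/640 + 3*log(2)/64 + 75/1024 + 3*2**(1/3)/40 + 9*6**(2/3)/80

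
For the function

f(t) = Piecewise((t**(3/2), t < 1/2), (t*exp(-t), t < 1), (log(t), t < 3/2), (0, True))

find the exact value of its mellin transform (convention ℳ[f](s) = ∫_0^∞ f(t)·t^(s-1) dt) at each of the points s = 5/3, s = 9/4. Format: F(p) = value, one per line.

strip the shared t-power: t**(5/2) on [0, 1/2); t**2*exp(-t) on [1/2, 1); t*log(t) on [1, 3/2)
invert the shared t-power to get sqrt(t) on [0, 1/2); exp(-t) on [1/2, 1); log(t)/t on [1, 3/2)
slice at 1/2, 1, transform all 3 pieces, and sum them
piece [0, 1/2): integrate t**(3/2) against the kernel
between 1/2 and 1 the integrand is t*exp(-t)·t^(s-1)
on [1, 3/2) integrate f = log(t) against the kernel

F(5/3) = -uppergamma(8/3, 1) - 27*2**(1/3)*3**(2/3)/100 + 3*2**(5/6)/152 + 9/25 + log(3**(9*2**(1/3)*3**(2/3)/20)/2**(9*2**(1/3)*3**(2/3)/20)) + uppergamma(8/3, 1/2)
F(9/4) = -uppergamma(13/4, 1) - 2*2**(3/4)*3**(1/4)/9 + 2**(1/4)/60 + 16/81 + log(3**(2**(3/4)*3**(1/4)/2)/2**(2**(3/4)*3**(1/4)/2)) + uppergamma(13/4, 1/2)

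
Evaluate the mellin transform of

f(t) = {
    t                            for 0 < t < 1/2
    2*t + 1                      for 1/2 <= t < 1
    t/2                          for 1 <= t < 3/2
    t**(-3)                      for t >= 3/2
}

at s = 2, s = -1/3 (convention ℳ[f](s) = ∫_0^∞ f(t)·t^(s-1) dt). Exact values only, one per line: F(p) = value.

F(2) = 33/16
F(-1/3) = 2**(1/3)*(-405*2**(2/3) + 437*3**(2/3) + 2430)/1080

cuts at 1/2, 1, 3/2: linearity sums the 4 kernel integrals
∫ t·t^(s-1) over [0, 1/2)
piece [1/2, 1): integrate (2*t + 1) against the kernel
on [1, 3/2) integrate f = t/2 against the kernel
on [3/2, ∞) integrate f = t**(-3) against the kernel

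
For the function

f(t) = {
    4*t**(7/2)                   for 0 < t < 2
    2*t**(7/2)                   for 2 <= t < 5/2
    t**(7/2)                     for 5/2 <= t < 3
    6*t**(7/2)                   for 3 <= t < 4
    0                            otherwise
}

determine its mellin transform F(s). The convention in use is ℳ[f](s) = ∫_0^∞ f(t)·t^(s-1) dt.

decompose at 2, 5/2, 3; ℳ[f](s) sums the 4 pieces' integrals
on [0, 2): add ∫ 4*t**(7/2)·t^(s-1) dt
∫ 2*t**(7/2)·t^(s-1) over [2, 5/2)
over [5/2, 3), the kernel integral of t**(7/2) enters the sum
on [3, 4) integrate f = 6*t**(7/2) against the kernel

2*(2*2**(s + 7/2) - 5*3**(s + 7/2) + 6*4**(s + 7/2) + (5/2)**(s + 7/2))/(2*s + 7)
  Re(s) > -7/2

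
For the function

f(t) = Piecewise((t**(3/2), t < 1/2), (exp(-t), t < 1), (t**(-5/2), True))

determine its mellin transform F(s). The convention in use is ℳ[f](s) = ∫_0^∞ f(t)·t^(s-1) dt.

slice at 1/2, 1, transform all 3 pieces, and sum them
on [0, 1/2): add ∫ t**(3/2)·t^(s-1) dt
∫ exp(-t)·t^(s-1) over [1/2, 1)
on [1, ∞): add ∫ t**(-5/2)·t^(s-1) dt

(2*2**s*(2*s - 5)*(2*s + 3)*uppergamma(s, 1/2) - 2*2**s*(2*s - 5)*(2*s + 3)*uppergamma(s, 1) - 4*2**s*(2*s + 3) + sqrt(2)*(2*s - 5))/(2*2**s*(2*s - 5)*(2*s + 3))
  -3/2 < Re(s) < 5/2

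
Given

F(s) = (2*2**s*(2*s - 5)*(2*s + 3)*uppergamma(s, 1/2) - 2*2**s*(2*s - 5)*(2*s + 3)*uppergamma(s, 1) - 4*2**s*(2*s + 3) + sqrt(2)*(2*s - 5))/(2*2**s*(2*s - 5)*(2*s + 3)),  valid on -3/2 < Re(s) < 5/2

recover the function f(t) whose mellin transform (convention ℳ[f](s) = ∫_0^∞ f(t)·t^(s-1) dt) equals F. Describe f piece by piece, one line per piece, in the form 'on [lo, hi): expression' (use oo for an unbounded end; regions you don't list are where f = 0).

on [0, 1/2): t**(3/2)
on [1/2, 1): exp(-t)
on [1, oo): t**(-5/2)

slice at 1/2, 1, transform all 3 pieces, and sum them
piece [0, 1/2): integrate t**(3/2) against the kernel
segment [1/2, 1) carries exp(-t); integrate it
on [1, ∞): add ∫ t**(-5/2)·t^(s-1) dt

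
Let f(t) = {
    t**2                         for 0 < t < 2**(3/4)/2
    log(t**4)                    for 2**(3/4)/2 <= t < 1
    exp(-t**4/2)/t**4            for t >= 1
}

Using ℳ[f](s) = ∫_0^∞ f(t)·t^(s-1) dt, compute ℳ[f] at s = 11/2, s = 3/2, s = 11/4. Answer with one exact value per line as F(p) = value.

strip the power substitution: t on [0, sqrt(2)/2); log(t**2) on [sqrt(2)/2, 1); exp(-t**2/2)/t**2 on [1, ∞)
peel off the power substitution: sqrt(t) on [0, 1/2); log(t) on [1/2, 1); exp(-t/2)/t on [1, ∞)
the shared t-power comes off first: t**(3/2) on [0, 1/2); t*log(t) on [1/2, 1); exp(-t/2) on [1, ∞)
slice at 2**(3/4)/2, 1, transform all 3 pieces, and sum them
on [0, 2**(3/4)/2) integrate f = t**2 against the kernel
[2**(3/4)/2, 1) adds the kernel integral of log(t**4)
∫ over [1, ∞) of exp(-t**4/2)/t**4·t^(s-1) joins the sum

F(11/2) = 2**(5/8)*(-960*2**(3/8) + 242*sqrt(2) + 660*log(2) + 480 + 1815*2**(3/4)*uppergamma(3/8, 1/2))/14520
F(3/2) = 2**(5/8)*(-896*2**(3/8) + 63*2**(3/4)*uppergamma(-5/8, 1/2) + 72*sqrt(2) + 336*log(2) + 896)/1008
F(11/4) = 2**(5/16)*(-4864*2**(11/16) + 968*sqrt(2) + 2299*2**(3/8)*uppergamma(-5/16, 1/2) + 3344*log(2) + 4864)/18392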